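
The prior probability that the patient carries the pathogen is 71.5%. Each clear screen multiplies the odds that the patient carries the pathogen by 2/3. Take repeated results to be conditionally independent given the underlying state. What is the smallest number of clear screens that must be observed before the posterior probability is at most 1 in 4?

Prior odds: 0.715 ÷ 0.285 = 143/57.
Likelihood ratio per clear screen = 2/3.
Target odds: 0.25 ÷ 0.75 = 1/3.
Need (143/57) × (2/3)ⁿ ≤ 1/3, i.e. (2/3)ⁿ ≤ 19/143.
(2/3)⁴ = 16/81 is still above 19/143 but (2/3)⁵ = 32/243 is at or below it, so n = 5.

5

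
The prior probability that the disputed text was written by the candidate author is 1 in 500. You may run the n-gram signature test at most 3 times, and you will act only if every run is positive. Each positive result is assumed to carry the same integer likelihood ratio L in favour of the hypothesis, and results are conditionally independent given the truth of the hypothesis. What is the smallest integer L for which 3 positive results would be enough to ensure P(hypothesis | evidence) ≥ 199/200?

Prior odds = 0.002/0.998 = 1/499.
Target odds = 0.995/0.005 = 199.
Need L³ ≥ 199 ÷ (1/499) = 99301.
46³ = 97336 < 99301 ≤ 103823 = 47³, so L = 47.

47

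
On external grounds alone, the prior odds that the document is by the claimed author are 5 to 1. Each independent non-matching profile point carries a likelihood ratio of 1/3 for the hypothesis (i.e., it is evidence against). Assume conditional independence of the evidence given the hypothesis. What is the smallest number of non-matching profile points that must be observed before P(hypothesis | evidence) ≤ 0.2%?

Prior odds = 5.
Likelihood ratio per non-matching profile point = 1/3.
Target odds: 0.002 ÷ 0.998 = 1/499.
Need 5 × (1/3)ⁿ ≤ 1/499, i.e. (1/3)ⁿ ≤ 1/2495.
(1/3)⁷ = 1/2187 is still above 1/2495 but (1/3)⁸ = 1/6561 is at or below it, so n = 8.

8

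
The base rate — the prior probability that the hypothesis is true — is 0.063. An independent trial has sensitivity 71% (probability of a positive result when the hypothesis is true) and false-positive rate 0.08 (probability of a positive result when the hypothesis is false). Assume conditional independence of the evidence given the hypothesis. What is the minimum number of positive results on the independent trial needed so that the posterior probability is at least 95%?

Prior odds = 0.063/0.937 = 63/937.
Likelihood ratio of a positive result = 0.71/0.08 = 8.875.
Target posterior odds = 0.95/0.05 = 19.
Require 8.875ⁿ ≥ 19 ÷ (63/937) = 17803/63.
8.875² = 78.765625 falls short of 17803/63 but 8.875³ = 357911/512 reaches it, so n = 3.

3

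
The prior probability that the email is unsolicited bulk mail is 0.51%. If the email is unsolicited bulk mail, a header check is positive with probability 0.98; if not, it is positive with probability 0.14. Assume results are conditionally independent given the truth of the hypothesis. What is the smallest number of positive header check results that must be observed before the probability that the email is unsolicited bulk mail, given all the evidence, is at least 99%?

6

Prior odds = 0.0051/0.9949 = 51/9949.
Likelihood ratio of a positive = 0.98/0.14 = 7.
Target posterior odds = 0.99/0.01 = 99.
Need (51/9949) × 7ⁿ ≥ 99, i.e. 7ⁿ ≥ 328317/17.
7⁵ = 16807 falls short of 328317/17 but 7⁶ = 117649 reaches it, so n = 6.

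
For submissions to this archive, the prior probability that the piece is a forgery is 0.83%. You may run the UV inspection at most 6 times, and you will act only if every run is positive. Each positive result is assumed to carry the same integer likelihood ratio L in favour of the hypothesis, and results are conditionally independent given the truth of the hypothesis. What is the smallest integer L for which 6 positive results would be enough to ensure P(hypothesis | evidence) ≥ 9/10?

Prior odds = 0.0083/0.9917 = 83/9917.
Target odds = 0.9/0.1 = 9.
Need L⁶ ≥ 9 ÷ (83/9917) = 89253/83.
3⁶ = 729 < 89253/83 ≤ 4096 = 4⁶, so L = 4.

4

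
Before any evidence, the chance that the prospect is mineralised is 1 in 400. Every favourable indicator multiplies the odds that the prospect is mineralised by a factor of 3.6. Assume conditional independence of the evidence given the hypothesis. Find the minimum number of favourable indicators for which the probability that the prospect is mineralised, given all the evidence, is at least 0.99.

9

Prior odds: 0.0025 ÷ 0.9975 = 1/399.
Likelihood ratio per favourable indicator = 3.6.
Target odds: 0.99 ÷ 0.01 = 99.
Need (1/399) × 3.6ⁿ ≥ 99, i.e. 3.6ⁿ ≥ 39501.
3.6⁸ ≈28211.1 falls short of 39501 but 3.6⁹ ≈101560 reaches it, so n = 9.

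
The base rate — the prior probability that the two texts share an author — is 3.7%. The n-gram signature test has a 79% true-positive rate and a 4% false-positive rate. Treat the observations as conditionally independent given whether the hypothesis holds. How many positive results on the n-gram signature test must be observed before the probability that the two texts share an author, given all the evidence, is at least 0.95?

3

Prior odds = 0.037/0.963 = 37/963.
Likelihood ratio of a positive result = 0.79/0.04 = 19.75.
Target odds: 0.95 ÷ 0.05 = 19.
Require 19.75ⁿ ≥ 19 ÷ (37/963) = 18297/37.
19.75² = 390.0625 falls short of 18297/37 but 19.75³ = 7703.734375 reaches it, so n = 3.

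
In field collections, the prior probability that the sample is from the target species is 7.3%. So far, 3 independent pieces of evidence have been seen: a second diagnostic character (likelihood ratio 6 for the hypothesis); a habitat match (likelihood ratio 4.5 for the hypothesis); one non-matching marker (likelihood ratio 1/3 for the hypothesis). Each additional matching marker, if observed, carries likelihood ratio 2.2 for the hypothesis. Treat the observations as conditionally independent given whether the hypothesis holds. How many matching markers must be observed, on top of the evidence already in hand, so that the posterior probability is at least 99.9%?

10

Prior odds = 0.073/0.927 = 73/927.
Combined Bayes factor of the evidence already in hand = 6 × 4.5 × (1/3) = 9.
Odds after that evidence = (73/927) × 9 = 73/103.
Target odds = 0.999/0.001 = 999.
Need 2.2ⁿ ≥ 999 ÷ (73/103) = 102897/73.
2.2⁹ ≈1207.27 falls short of 102897/73 but 2.2¹⁰ ≈2655.99 reaches it, so n = 10.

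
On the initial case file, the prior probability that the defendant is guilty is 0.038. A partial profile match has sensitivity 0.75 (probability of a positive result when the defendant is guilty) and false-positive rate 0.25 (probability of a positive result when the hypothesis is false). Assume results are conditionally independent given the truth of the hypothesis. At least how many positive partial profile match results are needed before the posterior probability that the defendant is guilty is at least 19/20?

6

Prior odds: 0.038 ÷ 0.962 = 19/481.
Likelihood ratio of a positive result = 0.75/0.25 = 3.
Target posterior odds = 0.95/0.05 = 19.
Require 3ⁿ ≥ 19 ÷ (19/481) = 481.
3⁵ = 243 falls short of 481 but 3⁶ = 729 reaches it, so n = 6.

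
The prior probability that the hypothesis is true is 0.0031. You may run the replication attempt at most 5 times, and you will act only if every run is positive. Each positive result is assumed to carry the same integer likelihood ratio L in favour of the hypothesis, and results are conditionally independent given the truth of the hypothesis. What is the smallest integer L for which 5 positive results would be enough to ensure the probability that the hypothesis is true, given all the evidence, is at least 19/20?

6

Prior odds = 0.0031/0.9969 = 31/9969.
Target odds = 0.95/0.05 = 19.
Need L⁵ ≥ 19 ÷ (31/9969) = 189411/31.
5⁵ = 3125 < 189411/31 ≤ 7776 = 6⁵, so L = 6.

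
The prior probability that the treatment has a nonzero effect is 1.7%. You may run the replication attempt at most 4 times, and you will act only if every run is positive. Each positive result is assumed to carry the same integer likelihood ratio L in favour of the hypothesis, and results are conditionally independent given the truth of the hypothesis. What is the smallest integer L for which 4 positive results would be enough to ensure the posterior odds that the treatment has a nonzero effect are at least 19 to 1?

Prior odds = 0.017/0.983 = 17/983.
Target odds = 19.
Need L⁴ ≥ 19 ÷ (17/983) = 18677/17.
5⁴ = 625 < 18677/17 ≤ 1296 = 6⁴, so L = 6.

6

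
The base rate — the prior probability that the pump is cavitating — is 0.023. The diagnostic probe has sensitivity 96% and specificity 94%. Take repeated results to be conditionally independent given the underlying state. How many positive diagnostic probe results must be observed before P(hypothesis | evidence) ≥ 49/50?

3

Prior odds = 0.023/0.977 = 23/977.
False-positive rate = 1 − 0.94 = 0.06; likelihood ratio of a positive = 0.96/0.06 = 16.
Target posterior odds = 0.98/0.02 = 49.
Require 16ⁿ ≥ 49 ÷ (23/977) = 47873/23.
16² = 256 falls short of 47873/23 but 16³ = 4096 reaches it, so n = 3.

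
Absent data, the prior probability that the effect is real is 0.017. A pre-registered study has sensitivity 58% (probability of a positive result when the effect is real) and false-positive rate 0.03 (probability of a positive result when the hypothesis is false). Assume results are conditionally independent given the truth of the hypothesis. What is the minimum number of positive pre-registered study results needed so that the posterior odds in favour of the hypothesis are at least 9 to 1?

Prior odds = 0.017/0.983 = 17/983.
Likelihood ratio of a positive result = 0.58/0.03 = 58/3.
Target odds = 9.
Need (17/983) × (58/3)ⁿ ≥ 9, i.e. (58/3)ⁿ ≥ 8847/17.
(58/3)² = 3364/9 falls short of 8847/17 but (58/3)³ = 195112/27 reaches it, so n = 3.

3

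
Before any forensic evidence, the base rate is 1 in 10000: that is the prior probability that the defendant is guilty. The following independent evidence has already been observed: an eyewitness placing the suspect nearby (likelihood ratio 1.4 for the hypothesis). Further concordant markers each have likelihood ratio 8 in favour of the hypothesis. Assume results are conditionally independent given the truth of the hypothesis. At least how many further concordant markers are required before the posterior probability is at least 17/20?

Prior odds = 0.0001/0.9999 = 1/9999.
Bayes factor of the evidence already in hand = 1.4.
Odds after that evidence = (1/9999) × 1.4 = 7/49995.
Target odds = 0.85/0.15 = 17/3.
Need 8ⁿ ≥ 17/3 ÷ (7/49995) = 283305/7.
8⁵ = 32768 falls short of 283305/7 but 8⁶ = 262144 reaches it, so n = 6.

6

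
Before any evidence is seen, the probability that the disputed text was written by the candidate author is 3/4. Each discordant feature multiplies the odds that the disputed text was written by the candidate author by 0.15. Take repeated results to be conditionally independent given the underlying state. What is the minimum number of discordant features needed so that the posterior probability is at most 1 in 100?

Prior odds: 0.75 ÷ 0.25 = 3.
Likelihood ratio per discordant feature = 0.15.
Target odds: 0.01 ÷ 0.99 = 1/99.
Require 0.15ⁿ ≤ 1/99 ÷ 3 = 1/297.
0.15³ = 0.003375 is still above 1/297 but 0.15⁴ = 81/160000 is at or below it, so n = 4.

4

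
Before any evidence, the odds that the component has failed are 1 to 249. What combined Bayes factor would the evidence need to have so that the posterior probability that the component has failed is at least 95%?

Prior odds = 1/249.
Target odds = 0.95/0.05 = 19.
Required Bayes factor = 19 ÷ (1/249) = 4731.

4731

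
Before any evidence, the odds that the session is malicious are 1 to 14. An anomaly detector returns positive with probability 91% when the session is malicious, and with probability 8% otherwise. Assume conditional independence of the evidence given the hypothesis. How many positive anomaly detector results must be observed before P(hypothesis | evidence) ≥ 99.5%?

4

Prior odds = 1/14.
Likelihood ratio of a positive result = 0.91/0.08 = 11.375.
Target posterior odds = 0.995/0.005 = 199.
Need (1/14) × 11.375ⁿ ≥ 199, i.e. 11.375ⁿ ≥ 2786.
11.375³ = 753571/512 falls short of 2786 but 11.375⁴ = 68574961/4096 reaches it, so n = 4.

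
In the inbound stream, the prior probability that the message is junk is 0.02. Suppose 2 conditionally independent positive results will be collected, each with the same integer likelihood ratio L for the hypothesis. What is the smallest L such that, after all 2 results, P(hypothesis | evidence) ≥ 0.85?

Prior odds = 0.02/0.98 = 1/49.
Target odds = 0.85/0.15 = 17/3.
Need L² ≥ 17/3 ÷ (1/49) = 833/3.
16² = 256 < 833/3 ≤ 289 = 17², so L = 17.

17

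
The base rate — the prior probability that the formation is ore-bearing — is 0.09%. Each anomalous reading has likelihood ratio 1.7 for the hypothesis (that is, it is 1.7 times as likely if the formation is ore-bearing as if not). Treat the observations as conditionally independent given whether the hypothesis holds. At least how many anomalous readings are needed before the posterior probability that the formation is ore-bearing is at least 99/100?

22

Prior odds = 0.0009/0.9991 = 9/9991.
Likelihood ratio per anomalous reading = 1.7.
Target odds: 0.99 ÷ 0.01 = 99.
Need (9/9991) × 1.7ⁿ ≥ 99, i.e. 1.7ⁿ ≥ 109901.
1.7²¹ ≈69091.9 falls short of 109901 but 1.7²² ≈117456 reaches it, so n = 22.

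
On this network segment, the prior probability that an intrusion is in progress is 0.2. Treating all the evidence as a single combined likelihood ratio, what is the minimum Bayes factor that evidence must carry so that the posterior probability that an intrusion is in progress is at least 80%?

Prior odds = 0.2/0.8 = 0.25.
Target odds = 0.8/0.2 = 4.
Required Bayes factor = 4 ÷ 0.25 = 16.

16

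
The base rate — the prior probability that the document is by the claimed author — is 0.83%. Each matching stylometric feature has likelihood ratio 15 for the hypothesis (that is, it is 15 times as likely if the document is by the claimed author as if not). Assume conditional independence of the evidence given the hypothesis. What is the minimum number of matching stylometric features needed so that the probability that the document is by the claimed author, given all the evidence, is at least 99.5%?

Prior odds = 0.0083/0.9917 = 83/9917.
Likelihood ratio per matching stylometric feature = 15.
Target posterior odds = 0.995/0.005 = 199.
Need (83/9917) × 15ⁿ ≥ 199, i.e. 15ⁿ ≥ 1973483/83.
15³ = 3375 falls short of 1973483/83 but 15⁴ = 50625 reaches it, so n = 4.

4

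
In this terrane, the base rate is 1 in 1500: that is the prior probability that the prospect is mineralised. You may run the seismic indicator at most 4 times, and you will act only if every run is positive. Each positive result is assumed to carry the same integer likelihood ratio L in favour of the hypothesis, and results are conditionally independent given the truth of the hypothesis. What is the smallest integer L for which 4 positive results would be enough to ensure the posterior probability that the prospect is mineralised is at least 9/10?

11

Prior odds = (1/1500)/(1499/1500) = 1/1499.
Target odds = 0.9/0.1 = 9.
Need L⁴ ≥ 9 ÷ (1/1499) = 13491.
10⁴ = 10000 < 13491 ≤ 14641 = 11⁴, so L = 11.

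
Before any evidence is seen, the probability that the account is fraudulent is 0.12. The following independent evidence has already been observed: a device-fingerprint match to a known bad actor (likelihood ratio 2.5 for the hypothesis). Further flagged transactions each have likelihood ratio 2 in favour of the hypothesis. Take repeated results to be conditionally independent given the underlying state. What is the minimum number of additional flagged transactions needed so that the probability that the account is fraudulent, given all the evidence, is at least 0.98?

8

Prior odds = 0.12/0.88 = 3/22.
Bayes factor of the evidence already in hand = 2.5.
Odds after that evidence = (3/22) × 2.5 = 15/44.
Target odds = 0.98/0.02 = 49.
Need 2ⁿ ≥ 49 ÷ (15/44) = 2156/15.
2⁷ = 128 falls short of 2156/15 but 2⁸ = 256 reaches it, so n = 8.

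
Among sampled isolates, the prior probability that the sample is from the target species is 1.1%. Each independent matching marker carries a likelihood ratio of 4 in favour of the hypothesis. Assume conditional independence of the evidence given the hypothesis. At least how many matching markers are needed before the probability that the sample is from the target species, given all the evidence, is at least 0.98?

7

Prior odds: 0.011 ÷ 0.989 = 11/989.
Likelihood ratio per matching marker = 4.
Target odds: 0.98 ÷ 0.02 = 49.
Require 4ⁿ ≥ 49 ÷ (11/989) = 48461/11.
4⁶ = 4096 falls short of 48461/11 but 4⁷ = 16384 reaches it, so n = 7.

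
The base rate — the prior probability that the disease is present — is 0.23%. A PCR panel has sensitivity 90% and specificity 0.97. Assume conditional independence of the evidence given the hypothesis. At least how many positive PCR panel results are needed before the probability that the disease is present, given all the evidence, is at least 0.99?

Prior odds = 0.0023/0.9977 = 23/9977.
False-positive rate = 1 − 0.97 = 0.03; likelihood ratio of a positive = 0.9/0.03 = 30.
Target odds: 0.99 ÷ 0.01 = 99.
Need (23/9977) × 30ⁿ ≥ 99, i.e. 30ⁿ ≥ 987723/23.
30³ = 27000 falls short of 987723/23 but 30⁴ = 810000 reaches it, so n = 4.

4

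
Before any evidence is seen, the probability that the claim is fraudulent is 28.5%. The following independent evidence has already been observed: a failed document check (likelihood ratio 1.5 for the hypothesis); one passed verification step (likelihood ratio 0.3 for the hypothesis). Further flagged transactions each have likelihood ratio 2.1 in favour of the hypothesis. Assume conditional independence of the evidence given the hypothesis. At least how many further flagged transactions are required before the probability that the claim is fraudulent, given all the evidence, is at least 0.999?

Prior odds = 0.285/0.715 = 57/143.
Combined Bayes factor of the evidence already in hand = 1.5 × 0.3 = 0.45.
Odds after that evidence = (57/143) × 0.45 = 513/2860.
Target odds = 0.999/0.001 = 999.
Need 2.1ⁿ ≥ 999 ÷ (513/2860) = 105820/19.
2.1¹¹ ≈3502.78 falls short of 105820/19 but 2.1¹² ≈7355.83 reaches it, so n = 12.

12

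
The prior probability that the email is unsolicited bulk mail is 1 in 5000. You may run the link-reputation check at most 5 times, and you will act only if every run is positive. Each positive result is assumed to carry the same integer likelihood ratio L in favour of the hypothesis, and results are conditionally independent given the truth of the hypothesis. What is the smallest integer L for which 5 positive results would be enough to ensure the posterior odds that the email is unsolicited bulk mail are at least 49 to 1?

Prior odds = 0.0002/0.9998 = 1/4999.
Target odds = 49.
Need L⁵ ≥ 49 ÷ (1/4999) = 244951.
11⁵ = 161051 < 244951 ≤ 248832 = 12⁵, so L = 12.

12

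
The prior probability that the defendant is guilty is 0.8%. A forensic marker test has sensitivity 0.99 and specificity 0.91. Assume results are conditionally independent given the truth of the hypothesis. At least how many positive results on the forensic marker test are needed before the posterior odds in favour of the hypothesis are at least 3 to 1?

Prior odds = 0.008/0.992 = 1/124.
False-positive rate = 1 − 0.91 = 0.09; likelihood ratio of a positive = 0.99/0.09 = 11.
Target odds = 3.
Need (1/124) × 11ⁿ ≥ 3, i.e. 11ⁿ ≥ 372.
11² = 121 falls short of 372 but 11³ = 1331 reaches it, so n = 3.

3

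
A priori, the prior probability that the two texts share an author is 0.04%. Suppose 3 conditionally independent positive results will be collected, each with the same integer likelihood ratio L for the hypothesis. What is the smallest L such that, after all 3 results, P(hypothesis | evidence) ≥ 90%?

Prior odds = 0.0004/0.9996 = 1/2499.
Target odds = 0.9/0.1 = 9.
Need L³ ≥ 9 ÷ (1/2499) = 22491.
28³ = 21952 < 22491 ≤ 24389 = 29³, so L = 29.

29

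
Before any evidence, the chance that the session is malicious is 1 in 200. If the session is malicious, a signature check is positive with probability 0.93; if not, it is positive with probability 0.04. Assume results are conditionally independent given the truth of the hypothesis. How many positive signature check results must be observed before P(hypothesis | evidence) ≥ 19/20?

3

Prior odds = 0.005/0.995 = 1/199.
Likelihood ratio of a positive = 0.93/0.04 = 23.25.
Target odds: 0.95 ÷ 0.05 = 19.
Require 23.25ⁿ ≥ 19 ÷ (1/199) = 3781.
23.25² = 540.5625 falls short of 3781 but 23.25³ = 804357/64 reaches it, so n = 3.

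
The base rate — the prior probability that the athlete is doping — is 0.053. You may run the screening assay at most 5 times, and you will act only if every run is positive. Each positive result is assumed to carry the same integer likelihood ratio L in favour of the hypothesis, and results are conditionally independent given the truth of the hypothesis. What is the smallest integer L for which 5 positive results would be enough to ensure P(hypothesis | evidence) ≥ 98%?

Prior odds = 0.053/0.947 = 53/947.
Target odds = 0.98/0.02 = 49.
Need L⁵ ≥ 49 ÷ (53/947) = 46403/53.
3⁵ = 243 < 46403/53 ≤ 1024 = 4⁵, so L = 4.

4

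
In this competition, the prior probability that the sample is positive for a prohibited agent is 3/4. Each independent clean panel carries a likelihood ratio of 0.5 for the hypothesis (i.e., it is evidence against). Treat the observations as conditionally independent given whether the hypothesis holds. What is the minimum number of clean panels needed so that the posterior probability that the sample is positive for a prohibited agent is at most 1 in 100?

9

Prior odds = 0.75/0.25 = 3.
Likelihood ratio per clean panel = 0.5.
Target odds: 0.01 ÷ 0.99 = 1/99.
Require 0.5ⁿ ≤ 1/99 ÷ 3 = 1/297.
0.5⁸ = 0.00390625 is still above 1/297 but 0.5⁹ = 0.001953125 is at or below it, so n = 9.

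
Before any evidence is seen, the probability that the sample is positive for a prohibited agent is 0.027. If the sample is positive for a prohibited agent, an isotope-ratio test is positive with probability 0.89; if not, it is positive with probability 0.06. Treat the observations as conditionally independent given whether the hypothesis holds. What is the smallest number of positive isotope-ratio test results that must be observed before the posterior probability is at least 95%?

Prior odds = 0.027/0.973 = 27/973.
Likelihood ratio of a positive = 0.89/0.06 = 89/6.
Target posterior odds = 0.95/0.05 = 19.
Require (89/6)ⁿ ≥ 19 ÷ (27/973) = 18487/27.
(89/6)² = 7921/36 falls short of 18487/27 but (89/6)³ = 704969/216 reaches it, so n = 3.

3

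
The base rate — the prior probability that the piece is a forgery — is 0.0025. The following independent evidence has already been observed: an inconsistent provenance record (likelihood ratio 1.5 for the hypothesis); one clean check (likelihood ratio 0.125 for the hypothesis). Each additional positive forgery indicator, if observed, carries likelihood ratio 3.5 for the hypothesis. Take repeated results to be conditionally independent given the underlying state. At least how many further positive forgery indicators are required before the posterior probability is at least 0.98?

10

Prior odds = 0.0025/0.9975 = 1/399.
Combined Bayes factor of the evidence already in hand = 1.5 × 0.125 = 0.1875.
Odds after that evidence = (1/399) × 0.1875 = 1/2128.
Target odds = 0.98/0.02 = 49.
Need 3.5ⁿ ≥ 49 ÷ (1/2128) = 104272.
3.5⁹ = 40353607/512 falls short of 104272 but 3.5¹⁰ = 282475249/1024 reaches it, so n = 10.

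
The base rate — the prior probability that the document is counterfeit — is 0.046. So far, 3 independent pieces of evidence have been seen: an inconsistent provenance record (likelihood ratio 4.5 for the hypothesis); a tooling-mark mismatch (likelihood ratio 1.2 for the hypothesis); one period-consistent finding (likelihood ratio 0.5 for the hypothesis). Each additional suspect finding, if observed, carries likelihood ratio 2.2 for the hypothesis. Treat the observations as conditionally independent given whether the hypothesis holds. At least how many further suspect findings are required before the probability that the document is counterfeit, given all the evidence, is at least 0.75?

Prior odds = 0.046/0.954 = 23/477.
Combined Bayes factor of the evidence already in hand = 4.5 × 1.2 × 0.5 = 2.7.
Odds after that evidence = (23/477) × 2.7 = 69/530.
Target odds = 0.75/0.25 = 3.
Need 2.2ⁿ ≥ 3 ÷ (69/530) = 530/23.
2.2³ = 10.648 falls short of 530/23 but 2.2⁴ = 23.4256 reaches it, so n = 4.

4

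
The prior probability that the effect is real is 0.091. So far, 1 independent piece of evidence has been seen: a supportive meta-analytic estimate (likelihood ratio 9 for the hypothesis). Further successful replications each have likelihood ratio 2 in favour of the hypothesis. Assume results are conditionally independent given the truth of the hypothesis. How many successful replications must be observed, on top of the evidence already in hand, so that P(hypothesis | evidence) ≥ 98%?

Prior odds = 0.091/0.909 = 91/909.
Bayes factor of the evidence already in hand = 9.
Odds after that evidence = (91/909) × 9 = 91/101.
Target odds = 0.98/0.02 = 49.
Need 2ⁿ ≥ 49 ÷ (91/101) = 707/13.
2⁵ = 32 falls short of 707/13 but 2⁶ = 64 reaches it, so n = 6.

6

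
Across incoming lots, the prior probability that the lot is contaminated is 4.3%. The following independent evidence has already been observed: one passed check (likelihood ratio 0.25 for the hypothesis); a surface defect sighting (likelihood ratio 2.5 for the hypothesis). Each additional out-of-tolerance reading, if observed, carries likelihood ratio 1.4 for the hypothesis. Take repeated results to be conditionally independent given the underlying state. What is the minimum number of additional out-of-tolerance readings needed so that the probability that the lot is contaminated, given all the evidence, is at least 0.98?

Prior odds = 0.043/0.957 = 43/957.
Combined Bayes factor of the evidence already in hand = 0.25 × 2.5 = 0.625.
Odds after that evidence = (43/957) × 0.625 = 215/7656.
Target odds = 0.98/0.02 = 49.
Need 1.4ⁿ ≥ 49 ÷ (215/7656) = 375144/215.
1.4²² ≈1639.9 falls short of 375144/215 but 1.4²³ ≈2295.86 reaches it, so n = 23.

23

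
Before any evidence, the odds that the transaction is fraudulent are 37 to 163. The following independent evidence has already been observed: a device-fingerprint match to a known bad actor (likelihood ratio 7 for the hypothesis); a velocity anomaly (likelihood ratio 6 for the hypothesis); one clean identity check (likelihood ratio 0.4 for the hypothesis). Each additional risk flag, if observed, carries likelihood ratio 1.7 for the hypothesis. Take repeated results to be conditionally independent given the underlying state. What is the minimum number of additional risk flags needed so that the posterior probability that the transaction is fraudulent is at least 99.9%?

11

Prior odds = 37/163.
Combined Bayes factor of the evidence already in hand = 7 × 6 × 0.4 = 16.8.
Odds after that evidence = (37/163) × 16.8 = 3108/815.
Target odds = 0.999/0.001 = 999.
Need 1.7ⁿ ≥ 999 ÷ (3108/815) = 7335/28.
1.7¹⁰ ≈201.599 falls short of 7335/28 but 1.7¹¹ ≈342.719 reaches it, so n = 11.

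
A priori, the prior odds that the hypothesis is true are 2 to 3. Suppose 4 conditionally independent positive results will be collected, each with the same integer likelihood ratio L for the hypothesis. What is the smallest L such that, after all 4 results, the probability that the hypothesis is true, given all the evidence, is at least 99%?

Prior odds = 2/3.
Target odds = 0.99/0.01 = 99.
Need L⁴ ≥ 99 ÷ (2/3) = 148.5.
3⁴ = 81 < 148.5 ≤ 256 = 4⁴, so L = 4.

4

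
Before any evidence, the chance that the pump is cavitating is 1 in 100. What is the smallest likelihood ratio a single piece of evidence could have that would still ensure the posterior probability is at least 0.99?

9801

Prior odds = 0.01/0.99 = 1/99.
Target odds = 0.99/0.01 = 99.
Required Bayes factor = 99 ÷ (1/99) = 9801.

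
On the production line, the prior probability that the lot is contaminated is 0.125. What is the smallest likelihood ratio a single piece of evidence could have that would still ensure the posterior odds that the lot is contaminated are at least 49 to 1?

343

Prior odds = 0.125/0.875 = 1/7.
Target odds = 49.
Required Bayes factor = 49 ÷ (1/7) = 343.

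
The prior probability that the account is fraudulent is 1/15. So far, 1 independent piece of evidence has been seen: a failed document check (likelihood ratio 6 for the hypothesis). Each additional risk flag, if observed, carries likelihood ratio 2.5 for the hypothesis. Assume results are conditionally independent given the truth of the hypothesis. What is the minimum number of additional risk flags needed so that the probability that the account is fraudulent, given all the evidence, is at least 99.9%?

9

Prior odds = (1/15)/(14/15) = 1/14.
Bayes factor of the evidence already in hand = 6.
Odds after that evidence = (1/14) × 6 = 3/7.
Target odds = 0.999/0.001 = 999.
Need 2.5ⁿ ≥ 999 ÷ (3/7) = 2331.
2.5⁸ = 390625/256 falls short of 2331 but 2.5⁹ = 1953125/512 reaches it, so n = 9.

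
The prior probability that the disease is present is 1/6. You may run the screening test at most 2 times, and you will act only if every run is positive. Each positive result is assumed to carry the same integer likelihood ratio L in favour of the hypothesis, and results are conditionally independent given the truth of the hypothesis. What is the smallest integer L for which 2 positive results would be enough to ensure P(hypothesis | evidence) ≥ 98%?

Prior odds = (1/6)/(5/6) = 0.2.
Target odds = 0.98/0.02 = 49.
Need L² ≥ 49 ÷ 0.2 = 245.
15² = 225 < 245 ≤ 256 = 16², so L = 16.

16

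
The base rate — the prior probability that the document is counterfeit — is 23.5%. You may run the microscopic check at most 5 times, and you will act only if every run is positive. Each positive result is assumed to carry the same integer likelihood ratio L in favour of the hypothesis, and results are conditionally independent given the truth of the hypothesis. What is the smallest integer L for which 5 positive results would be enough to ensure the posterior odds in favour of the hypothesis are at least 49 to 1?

3

Prior odds = 0.235/0.765 = 47/153.
Target odds = 49.
Need L⁵ ≥ 49 ÷ (47/153) = 7497/47.
2⁵ = 32 < 7497/47 ≤ 243 = 3⁵, so L = 3.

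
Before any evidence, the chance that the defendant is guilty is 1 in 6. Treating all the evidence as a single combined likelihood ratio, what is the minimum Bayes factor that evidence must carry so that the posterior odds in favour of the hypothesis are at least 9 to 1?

45

Prior odds = (1/6)/(5/6) = 0.2.
Target odds = 9.
Required Bayes factor = 9 ÷ 0.2 = 45.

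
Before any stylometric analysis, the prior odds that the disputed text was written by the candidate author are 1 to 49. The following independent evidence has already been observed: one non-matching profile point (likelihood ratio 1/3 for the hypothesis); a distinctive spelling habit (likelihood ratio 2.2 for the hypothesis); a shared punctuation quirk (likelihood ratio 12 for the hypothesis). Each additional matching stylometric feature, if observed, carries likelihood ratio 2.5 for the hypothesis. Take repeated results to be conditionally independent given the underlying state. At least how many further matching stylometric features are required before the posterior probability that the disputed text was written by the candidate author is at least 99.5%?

8

Prior odds = 1/49.
Combined Bayes factor of the evidence already in hand = (1/3) × 2.2 × 12 = 8.8.
Odds after that evidence = (1/49) × 8.8 = 44/245.
Target odds = 0.995/0.005 = 199.
Need 2.5ⁿ ≥ 199 ÷ (44/245) = 48755/44.
2.5⁷ = 610.3515625 falls short of 48755/44 but 2.5⁸ = 390625/256 reaches it, so n = 8.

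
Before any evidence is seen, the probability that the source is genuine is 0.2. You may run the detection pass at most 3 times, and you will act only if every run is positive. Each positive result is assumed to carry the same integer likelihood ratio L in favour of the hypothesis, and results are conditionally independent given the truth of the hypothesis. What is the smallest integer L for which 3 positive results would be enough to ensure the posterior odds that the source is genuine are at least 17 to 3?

Prior odds = 0.2/0.8 = 0.25.
Target odds = 17/3.
Need L³ ≥ 17/3 ÷ 0.25 = 68/3.
2³ = 8 < 68/3 ≤ 27 = 3³, so L = 3.

3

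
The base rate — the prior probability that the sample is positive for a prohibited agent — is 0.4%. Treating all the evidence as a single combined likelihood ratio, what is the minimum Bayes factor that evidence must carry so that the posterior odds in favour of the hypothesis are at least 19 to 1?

Prior odds = 0.004/0.996 = 1/249.
Target odds = 19.
Required Bayes factor = 19 ÷ (1/249) = 4731.

4731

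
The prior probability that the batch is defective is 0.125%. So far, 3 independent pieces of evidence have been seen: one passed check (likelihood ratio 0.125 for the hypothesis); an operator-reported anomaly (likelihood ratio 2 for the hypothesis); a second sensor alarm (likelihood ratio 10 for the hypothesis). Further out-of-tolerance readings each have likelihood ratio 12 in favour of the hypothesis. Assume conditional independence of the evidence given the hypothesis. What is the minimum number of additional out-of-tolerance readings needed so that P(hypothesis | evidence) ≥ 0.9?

Prior odds = 0.00125/0.99875 = 1/799.
Combined Bayes factor of the evidence already in hand = 0.125 × 2 × 10 = 2.5.
Odds after that evidence = (1/799) × 2.5 = 5/1598.
Target odds = 0.9/0.1 = 9.
Need 12ⁿ ≥ 9 ÷ (5/1598) = 2876.4.
12³ = 1728 falls short of 2876.4 but 12⁴ = 20736 reaches it, so n = 4.

4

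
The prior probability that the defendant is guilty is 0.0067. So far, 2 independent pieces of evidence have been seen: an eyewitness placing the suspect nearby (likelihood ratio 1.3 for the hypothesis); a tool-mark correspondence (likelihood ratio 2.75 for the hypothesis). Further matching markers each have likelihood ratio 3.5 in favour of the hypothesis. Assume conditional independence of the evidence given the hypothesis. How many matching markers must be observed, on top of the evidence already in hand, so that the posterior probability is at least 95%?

6

Prior odds = 0.0067/0.9933 = 67/9933.
Combined Bayes factor of the evidence already in hand = 1.3 × 2.75 = 3.575.
Odds after that evidence = (67/9933) × 3.575 = 871/36120.
Target odds = 0.95/0.05 = 19.
Need 3.5ⁿ ≥ 19 ÷ (871/36120) = 686280/871.
3.5⁵ = 525.21875 falls short of 686280/871 but 3.5⁶ = 1838.265625 reaches it, so n = 6.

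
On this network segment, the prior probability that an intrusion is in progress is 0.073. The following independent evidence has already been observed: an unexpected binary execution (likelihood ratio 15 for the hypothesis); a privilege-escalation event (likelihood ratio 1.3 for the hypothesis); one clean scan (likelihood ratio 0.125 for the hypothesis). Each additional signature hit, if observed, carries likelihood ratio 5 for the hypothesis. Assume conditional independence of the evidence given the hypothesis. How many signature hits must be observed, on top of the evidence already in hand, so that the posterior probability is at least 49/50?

4

Prior odds = 0.073/0.927 = 73/927.
Combined Bayes factor of the evidence already in hand = 15 × 1.3 × 0.125 = 2.4375.
Odds after that evidence = (73/927) × 2.4375 = 949/4944.
Target odds = 0.98/0.02 = 49.
Need 5ⁿ ≥ 49 ÷ (949/4944) = 242256/949.
5³ = 125 falls short of 242256/949 but 5⁴ = 625 reaches it, so n = 4.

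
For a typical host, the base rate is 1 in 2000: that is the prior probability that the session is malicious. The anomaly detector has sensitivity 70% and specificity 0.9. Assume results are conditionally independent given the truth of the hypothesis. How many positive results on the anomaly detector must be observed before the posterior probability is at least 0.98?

Prior odds = 0.0005/0.9995 = 1/1999.
False-positive rate = 1 − 0.9 = 0.1; likelihood ratio of a positive = 0.7/0.1 = 7.
Target odds: 0.98 ÷ 0.02 = 49.
Need (1/1999) × 7ⁿ ≥ 49, i.e. 7ⁿ ≥ 97951.
7⁵ = 16807 falls short of 97951 but 7⁶ = 117649 reaches it, so n = 6.

6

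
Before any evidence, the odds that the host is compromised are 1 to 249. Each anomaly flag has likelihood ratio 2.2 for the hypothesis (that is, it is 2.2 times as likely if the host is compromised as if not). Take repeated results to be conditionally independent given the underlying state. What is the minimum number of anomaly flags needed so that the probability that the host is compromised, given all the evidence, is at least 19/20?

11

Prior odds = 1/249.
Likelihood ratio per anomaly flag = 2.2.
Target posterior odds = 0.95/0.05 = 19.
Need (1/249) × 2.2ⁿ ≥ 19, i.e. 2.2ⁿ ≥ 4731.
2.2¹⁰ ≈2655.99 falls short of 4731 but 2.2¹¹ ≈5843.18 reaches it, so n = 11.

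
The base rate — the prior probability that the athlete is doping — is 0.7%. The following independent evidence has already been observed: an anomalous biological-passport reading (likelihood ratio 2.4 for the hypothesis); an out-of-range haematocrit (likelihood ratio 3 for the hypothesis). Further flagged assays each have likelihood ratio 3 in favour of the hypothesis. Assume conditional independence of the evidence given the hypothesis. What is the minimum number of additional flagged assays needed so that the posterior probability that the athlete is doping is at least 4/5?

4

Prior odds = 0.007/0.993 = 7/993.
Combined Bayes factor of the evidence already in hand = 2.4 × 3 = 7.2.
Odds after that evidence = (7/993) × 7.2 = 84/1655.
Target odds = 0.8/0.2 = 4.
Need 3ⁿ ≥ 4 ÷ (84/1655) = 1655/21.
3³ = 27 falls short of 1655/21 but 3⁴ = 81 reaches it, so n = 4.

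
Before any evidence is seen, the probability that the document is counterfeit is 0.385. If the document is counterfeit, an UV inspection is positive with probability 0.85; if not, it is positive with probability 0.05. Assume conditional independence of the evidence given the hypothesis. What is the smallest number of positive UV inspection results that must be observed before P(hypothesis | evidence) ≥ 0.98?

Prior odds: 0.385 ÷ 0.615 = 77/123.
Likelihood ratio of a positive = 0.85/0.05 = 17.
Target odds: 0.98 ÷ 0.02 = 49.
Need (77/123) × 17ⁿ ≥ 49, i.e. 17ⁿ ≥ 861/11.
17¹ = 17 falls short of 861/11 but 17² = 289 reaches it, so n = 2.

2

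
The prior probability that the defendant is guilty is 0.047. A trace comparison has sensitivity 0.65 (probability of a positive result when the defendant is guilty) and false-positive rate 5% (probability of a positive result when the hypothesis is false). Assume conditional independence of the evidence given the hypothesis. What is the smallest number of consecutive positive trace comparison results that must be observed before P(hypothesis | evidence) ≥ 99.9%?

4

Prior odds = 0.047/0.953 = 47/953.
Likelihood ratio of a positive result = 0.65/0.05 = 13.
Target odds: 0.999 ÷ 0.001 = 999.
Require 13ⁿ ≥ 999 ÷ (47/953) = 952047/47.
13³ = 2197 falls short of 952047/47 but 13⁴ = 28561 reaches it, so n = 4.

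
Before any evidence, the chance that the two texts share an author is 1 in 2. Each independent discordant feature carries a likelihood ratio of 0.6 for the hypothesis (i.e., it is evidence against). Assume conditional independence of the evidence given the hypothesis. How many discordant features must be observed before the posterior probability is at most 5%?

Prior odds: 0.5 ÷ 0.5 = 1.
Likelihood ratio per discordant feature = 0.6.
Target odds: 0.05 ÷ 0.95 = 1/19.
Require 0.6ⁿ ≤ 1/19 ÷ 1 = 1/19.
0.6⁵ = 0.07776 is still above 1/19 but 0.6⁶ = 729/15625 is at or below it, so n = 6.

6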